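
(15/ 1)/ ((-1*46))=-15/ 46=-0.33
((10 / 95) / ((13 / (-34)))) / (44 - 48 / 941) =-15997 / 2553733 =-0.01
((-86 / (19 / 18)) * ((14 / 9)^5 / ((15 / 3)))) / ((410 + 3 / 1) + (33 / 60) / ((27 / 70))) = -26430208 / 73802745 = -0.36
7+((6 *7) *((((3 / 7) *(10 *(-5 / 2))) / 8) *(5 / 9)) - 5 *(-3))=-9.25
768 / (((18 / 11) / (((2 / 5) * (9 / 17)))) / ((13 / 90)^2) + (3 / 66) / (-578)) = 1650435072 / 795905831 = 2.07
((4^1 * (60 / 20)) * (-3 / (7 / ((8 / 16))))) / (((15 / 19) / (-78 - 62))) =456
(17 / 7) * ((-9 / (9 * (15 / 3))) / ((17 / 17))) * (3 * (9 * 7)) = -459 / 5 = -91.80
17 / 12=1.42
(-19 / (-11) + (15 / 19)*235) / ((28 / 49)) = 68488 / 209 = 327.69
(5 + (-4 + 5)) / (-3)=-2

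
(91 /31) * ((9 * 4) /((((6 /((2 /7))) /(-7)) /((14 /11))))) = -44.83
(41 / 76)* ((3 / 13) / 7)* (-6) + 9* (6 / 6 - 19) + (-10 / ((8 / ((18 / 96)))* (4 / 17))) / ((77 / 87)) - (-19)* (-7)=-1442314127 / 4868864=-296.23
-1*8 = -8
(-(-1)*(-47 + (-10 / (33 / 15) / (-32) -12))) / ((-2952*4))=1151 / 230912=0.00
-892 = -892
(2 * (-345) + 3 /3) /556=-689 /556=-1.24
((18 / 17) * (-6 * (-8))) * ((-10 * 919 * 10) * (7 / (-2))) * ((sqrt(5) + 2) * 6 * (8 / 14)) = 1905638400 / 17 + 952819200 * sqrt(5) / 17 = 237423935.38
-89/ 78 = -1.14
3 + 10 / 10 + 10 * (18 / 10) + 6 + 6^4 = 1324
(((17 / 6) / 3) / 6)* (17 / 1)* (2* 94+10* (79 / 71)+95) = 2011729 / 2556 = 787.06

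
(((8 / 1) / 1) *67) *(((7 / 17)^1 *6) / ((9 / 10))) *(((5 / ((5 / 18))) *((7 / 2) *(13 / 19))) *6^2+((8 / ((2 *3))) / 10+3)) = 6650840224 / 2907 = 2287870.73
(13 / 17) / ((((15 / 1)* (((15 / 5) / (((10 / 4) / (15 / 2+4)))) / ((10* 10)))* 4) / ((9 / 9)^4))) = 325 / 3519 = 0.09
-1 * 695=-695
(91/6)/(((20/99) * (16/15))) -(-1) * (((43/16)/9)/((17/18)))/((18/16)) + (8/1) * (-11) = -17.34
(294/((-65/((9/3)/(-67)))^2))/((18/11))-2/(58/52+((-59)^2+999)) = -797838247/2209712606725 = -0.00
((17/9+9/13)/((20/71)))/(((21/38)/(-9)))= -203699/1365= -149.23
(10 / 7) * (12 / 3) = 40 / 7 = 5.71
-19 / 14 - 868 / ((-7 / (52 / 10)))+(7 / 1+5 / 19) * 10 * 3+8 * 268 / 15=4007041 / 3990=1004.27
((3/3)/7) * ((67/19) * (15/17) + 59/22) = 5881/7106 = 0.83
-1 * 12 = -12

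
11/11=1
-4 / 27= -0.15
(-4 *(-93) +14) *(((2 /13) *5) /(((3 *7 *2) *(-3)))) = -1930 /819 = -2.36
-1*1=-1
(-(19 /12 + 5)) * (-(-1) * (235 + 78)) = -24727 /12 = -2060.58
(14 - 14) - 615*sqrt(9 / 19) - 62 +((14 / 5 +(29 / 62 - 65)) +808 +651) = 413933 / 310 - 1845*sqrt(19) / 19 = 912.00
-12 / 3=-4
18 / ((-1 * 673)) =-18 / 673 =-0.03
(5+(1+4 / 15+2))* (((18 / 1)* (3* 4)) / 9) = 992 / 5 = 198.40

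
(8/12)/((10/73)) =73/15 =4.87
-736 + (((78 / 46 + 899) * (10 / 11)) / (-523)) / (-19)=-1850141736 / 2514061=-735.92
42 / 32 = 21 / 16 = 1.31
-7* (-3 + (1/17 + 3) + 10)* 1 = -1197/17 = -70.41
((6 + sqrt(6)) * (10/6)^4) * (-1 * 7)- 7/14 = -17527/54- 4375 * sqrt(6)/81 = -456.88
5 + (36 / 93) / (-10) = 769 / 155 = 4.96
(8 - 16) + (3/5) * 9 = -2.60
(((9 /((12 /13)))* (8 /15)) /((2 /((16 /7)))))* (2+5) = 208 /5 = 41.60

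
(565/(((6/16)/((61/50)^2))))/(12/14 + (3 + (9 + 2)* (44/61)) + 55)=179541971/5347500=33.57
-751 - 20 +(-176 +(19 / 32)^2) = -969367 / 1024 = -946.65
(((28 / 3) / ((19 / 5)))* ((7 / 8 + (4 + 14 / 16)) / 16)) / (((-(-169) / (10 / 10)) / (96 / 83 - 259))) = -17227805 / 12792624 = -1.35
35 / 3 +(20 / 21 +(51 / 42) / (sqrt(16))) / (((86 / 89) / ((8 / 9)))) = 208409 / 16254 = 12.82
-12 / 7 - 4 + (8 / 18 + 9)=235 / 63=3.73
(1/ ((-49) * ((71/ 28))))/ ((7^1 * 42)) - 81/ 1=-5917781/ 73059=-81.00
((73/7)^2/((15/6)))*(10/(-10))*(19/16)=-101251/1960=-51.66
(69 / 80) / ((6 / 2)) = 23 / 80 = 0.29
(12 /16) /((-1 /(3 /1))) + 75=291 /4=72.75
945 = 945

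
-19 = -19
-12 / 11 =-1.09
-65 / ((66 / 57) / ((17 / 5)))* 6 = -12597 / 11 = -1145.18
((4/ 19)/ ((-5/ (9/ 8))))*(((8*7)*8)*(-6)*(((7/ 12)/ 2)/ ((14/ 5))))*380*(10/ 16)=3150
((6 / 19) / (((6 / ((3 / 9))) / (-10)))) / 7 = -10 / 399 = -0.03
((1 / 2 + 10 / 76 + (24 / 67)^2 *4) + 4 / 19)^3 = 1544804416000000 / 620454043297171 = 2.49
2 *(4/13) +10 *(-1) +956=12306/13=946.62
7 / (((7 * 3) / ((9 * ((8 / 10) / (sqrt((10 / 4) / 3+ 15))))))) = 12 * sqrt(570) / 475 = 0.60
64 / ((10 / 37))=1184 / 5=236.80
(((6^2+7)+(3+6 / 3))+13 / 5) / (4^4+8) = 23 / 120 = 0.19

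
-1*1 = -1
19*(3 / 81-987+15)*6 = -997234 / 9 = -110803.78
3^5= 243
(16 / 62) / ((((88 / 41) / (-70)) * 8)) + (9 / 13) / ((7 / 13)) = 2231 / 9548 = 0.23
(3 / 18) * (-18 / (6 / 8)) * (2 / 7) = -8 / 7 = -1.14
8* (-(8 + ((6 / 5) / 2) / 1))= -344 / 5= -68.80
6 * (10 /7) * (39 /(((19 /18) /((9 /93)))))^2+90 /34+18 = 5376325617 /41283599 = 130.23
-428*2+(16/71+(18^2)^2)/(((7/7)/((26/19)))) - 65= 192543683/1349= 142730.68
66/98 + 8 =425/49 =8.67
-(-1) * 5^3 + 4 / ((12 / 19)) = 394 / 3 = 131.33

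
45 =45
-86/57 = -1.51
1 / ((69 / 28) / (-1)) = -28 / 69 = -0.41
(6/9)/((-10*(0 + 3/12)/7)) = -1.87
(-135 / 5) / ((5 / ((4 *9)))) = -972 / 5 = -194.40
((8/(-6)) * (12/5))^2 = 256/25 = 10.24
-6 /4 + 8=13 /2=6.50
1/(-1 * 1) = -1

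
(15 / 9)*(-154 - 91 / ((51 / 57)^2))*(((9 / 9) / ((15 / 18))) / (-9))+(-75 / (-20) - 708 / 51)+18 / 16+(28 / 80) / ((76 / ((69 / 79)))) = 15766064153 / 312328080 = 50.48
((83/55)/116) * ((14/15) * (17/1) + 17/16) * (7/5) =2360603/7656000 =0.31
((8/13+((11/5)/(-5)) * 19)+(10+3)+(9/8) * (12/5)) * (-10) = -5171/65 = -79.55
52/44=13/11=1.18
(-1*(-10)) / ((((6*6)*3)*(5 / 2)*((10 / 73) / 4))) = 146 / 135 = 1.08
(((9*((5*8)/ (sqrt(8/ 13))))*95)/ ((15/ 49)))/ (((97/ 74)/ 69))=142610580*sqrt(26)/ 97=7496640.52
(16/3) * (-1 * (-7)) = 112/3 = 37.33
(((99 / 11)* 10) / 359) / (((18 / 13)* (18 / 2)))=65 / 3231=0.02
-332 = -332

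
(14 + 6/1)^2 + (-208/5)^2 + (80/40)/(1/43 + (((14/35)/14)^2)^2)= 2216.56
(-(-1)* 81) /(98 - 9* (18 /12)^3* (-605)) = 648 /147799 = 0.00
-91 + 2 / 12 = -545 / 6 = -90.83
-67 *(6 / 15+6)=-2144 / 5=-428.80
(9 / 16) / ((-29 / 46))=-207 / 232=-0.89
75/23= 3.26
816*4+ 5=3269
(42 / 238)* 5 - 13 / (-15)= 446 / 255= 1.75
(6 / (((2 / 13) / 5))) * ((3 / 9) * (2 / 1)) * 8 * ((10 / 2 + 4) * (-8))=-74880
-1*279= -279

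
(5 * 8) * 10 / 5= 80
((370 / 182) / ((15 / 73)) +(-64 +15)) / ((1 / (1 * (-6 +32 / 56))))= 405688 / 1911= 212.29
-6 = -6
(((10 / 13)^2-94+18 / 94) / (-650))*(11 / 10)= 8144631 / 51629500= 0.16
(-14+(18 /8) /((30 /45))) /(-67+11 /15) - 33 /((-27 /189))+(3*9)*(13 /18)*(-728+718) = 287547 /7952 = 36.16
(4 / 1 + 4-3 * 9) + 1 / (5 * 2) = -189 / 10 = -18.90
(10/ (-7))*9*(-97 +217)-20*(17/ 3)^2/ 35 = -98356/ 63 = -1561.21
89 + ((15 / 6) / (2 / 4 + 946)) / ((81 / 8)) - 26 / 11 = 146126789 / 1686663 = 86.64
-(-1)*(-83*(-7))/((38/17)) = 9877/38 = 259.92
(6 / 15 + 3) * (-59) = -1003 / 5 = -200.60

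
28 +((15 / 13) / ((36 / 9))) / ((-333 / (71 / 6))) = 969341 / 34632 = 27.99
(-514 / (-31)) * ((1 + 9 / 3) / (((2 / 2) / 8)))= 16448 / 31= 530.58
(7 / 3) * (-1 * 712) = -1661.33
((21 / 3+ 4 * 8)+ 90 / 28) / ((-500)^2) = 591 / 3500000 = 0.00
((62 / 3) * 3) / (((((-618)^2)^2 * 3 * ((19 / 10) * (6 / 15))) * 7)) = 775 / 29100255384312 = 0.00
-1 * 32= -32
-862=-862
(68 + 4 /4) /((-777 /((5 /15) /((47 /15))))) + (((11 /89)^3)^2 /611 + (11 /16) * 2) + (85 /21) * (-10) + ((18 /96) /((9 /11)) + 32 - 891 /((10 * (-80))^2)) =-1039325005386068018963497 /151001841241511594880000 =-6.88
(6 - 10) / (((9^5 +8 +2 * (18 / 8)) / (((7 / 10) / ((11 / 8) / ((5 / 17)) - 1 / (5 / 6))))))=-224 / 16419097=-0.00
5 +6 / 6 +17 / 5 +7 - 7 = 47 / 5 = 9.40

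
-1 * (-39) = 39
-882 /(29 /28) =-24696 /29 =-851.59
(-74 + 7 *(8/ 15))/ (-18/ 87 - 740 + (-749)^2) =-1798/ 14336085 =-0.00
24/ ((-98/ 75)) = -900/ 49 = -18.37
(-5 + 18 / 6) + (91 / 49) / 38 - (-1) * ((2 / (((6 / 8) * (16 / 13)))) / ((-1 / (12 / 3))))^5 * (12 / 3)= -12641910181 / 64638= -195580.16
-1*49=-49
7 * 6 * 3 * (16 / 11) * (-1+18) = 3115.64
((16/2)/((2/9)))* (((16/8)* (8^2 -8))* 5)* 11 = 221760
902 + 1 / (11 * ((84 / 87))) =277845 / 308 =902.09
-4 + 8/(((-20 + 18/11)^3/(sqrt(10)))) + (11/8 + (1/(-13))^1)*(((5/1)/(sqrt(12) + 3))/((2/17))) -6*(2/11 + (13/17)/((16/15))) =-2511151/38896 -1331*sqrt(10)/1030301 + 3825*sqrt(3)/104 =-0.86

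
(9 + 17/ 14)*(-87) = -12441/ 14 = -888.64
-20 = -20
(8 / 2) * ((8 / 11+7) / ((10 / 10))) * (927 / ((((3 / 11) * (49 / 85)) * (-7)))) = -8930100 / 343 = -26035.28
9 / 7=1.29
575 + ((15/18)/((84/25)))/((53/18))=575.08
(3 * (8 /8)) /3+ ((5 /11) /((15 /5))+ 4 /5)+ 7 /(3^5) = 26467 /13365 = 1.98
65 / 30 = 13 / 6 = 2.17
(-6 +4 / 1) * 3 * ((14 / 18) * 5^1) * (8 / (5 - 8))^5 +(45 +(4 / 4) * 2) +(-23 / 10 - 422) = 20187083 / 7290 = 2769.15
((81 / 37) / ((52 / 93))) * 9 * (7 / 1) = 474579 / 1924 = 246.66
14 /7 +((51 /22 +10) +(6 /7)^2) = 16227 /1078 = 15.05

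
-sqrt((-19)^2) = -19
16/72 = 2/9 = 0.22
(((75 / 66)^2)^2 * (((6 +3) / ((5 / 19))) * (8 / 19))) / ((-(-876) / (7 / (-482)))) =-1640625 / 4121265808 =-0.00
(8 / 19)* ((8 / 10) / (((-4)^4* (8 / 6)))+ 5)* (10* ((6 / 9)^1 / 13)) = 337 / 312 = 1.08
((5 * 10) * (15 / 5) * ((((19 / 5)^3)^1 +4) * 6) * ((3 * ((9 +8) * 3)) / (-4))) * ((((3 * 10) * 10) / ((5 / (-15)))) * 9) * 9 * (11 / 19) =1625185550340 / 19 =85536081596.84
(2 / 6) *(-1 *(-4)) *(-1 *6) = -8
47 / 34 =1.38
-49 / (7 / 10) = -70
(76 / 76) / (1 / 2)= 2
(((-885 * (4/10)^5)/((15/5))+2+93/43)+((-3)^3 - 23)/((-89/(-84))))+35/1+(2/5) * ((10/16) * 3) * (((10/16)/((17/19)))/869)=-12492726704361/1130725420000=-11.05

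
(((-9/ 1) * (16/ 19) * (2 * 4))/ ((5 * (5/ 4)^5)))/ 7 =-1179648/ 2078125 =-0.57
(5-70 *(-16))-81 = 1044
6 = 6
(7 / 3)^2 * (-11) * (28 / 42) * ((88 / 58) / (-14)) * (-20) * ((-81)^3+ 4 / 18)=324093843920 / 7047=45990328.36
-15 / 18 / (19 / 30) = -25 / 19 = -1.32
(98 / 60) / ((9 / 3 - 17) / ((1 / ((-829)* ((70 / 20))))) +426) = 49 / 1231410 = 0.00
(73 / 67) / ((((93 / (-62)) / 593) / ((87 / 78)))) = -1255381 / 2613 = -480.44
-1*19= -19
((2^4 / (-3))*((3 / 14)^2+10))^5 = -30305994308178789376 / 68641485507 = -441511340.91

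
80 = 80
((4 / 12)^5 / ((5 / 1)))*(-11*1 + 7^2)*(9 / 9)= 38 / 1215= 0.03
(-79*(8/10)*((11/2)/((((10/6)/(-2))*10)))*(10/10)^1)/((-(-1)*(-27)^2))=1738/30375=0.06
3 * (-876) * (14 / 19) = -36792 / 19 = -1936.42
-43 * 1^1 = -43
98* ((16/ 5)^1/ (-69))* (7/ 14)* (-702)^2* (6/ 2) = -386358336/ 115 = -3359637.70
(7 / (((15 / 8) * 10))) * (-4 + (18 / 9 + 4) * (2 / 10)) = -392 / 375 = -1.05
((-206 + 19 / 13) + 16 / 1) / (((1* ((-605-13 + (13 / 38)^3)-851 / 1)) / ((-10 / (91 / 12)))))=-5379650880 / 31785148031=-0.17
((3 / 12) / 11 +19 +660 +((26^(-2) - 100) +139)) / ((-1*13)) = -1334807 / 24167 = -55.23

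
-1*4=-4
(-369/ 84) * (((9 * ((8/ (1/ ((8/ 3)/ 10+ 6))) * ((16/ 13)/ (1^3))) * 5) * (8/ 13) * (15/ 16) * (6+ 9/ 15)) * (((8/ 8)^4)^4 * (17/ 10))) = -467012304/ 5915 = -78953.90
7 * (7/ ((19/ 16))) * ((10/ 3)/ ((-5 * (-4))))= 6.88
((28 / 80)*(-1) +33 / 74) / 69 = 71 / 51060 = 0.00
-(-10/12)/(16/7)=35/96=0.36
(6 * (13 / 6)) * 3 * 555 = 21645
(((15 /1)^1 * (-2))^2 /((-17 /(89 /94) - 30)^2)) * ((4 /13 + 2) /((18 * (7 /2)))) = 2970375 /207204998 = 0.01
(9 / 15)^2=9 / 25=0.36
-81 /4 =-20.25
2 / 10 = 1 / 5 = 0.20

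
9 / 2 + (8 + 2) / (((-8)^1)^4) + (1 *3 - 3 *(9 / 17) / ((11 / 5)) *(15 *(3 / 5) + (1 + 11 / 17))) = -1197545 / 6510592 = -0.18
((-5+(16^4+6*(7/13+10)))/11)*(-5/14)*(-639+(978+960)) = -5538448875/2002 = -2766457.98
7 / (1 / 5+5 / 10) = 10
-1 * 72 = -72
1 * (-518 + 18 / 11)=-5680 / 11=-516.36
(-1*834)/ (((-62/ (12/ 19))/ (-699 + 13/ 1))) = -5828.09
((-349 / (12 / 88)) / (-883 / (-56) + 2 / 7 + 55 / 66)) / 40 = -53746 / 14185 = -3.79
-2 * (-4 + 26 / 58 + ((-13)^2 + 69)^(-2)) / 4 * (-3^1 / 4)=-17502909 / 13141408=-1.33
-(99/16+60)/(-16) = 1059/256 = 4.14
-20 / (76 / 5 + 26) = -50 / 103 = -0.49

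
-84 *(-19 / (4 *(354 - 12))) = 7 / 6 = 1.17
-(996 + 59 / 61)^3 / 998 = -224922101843375 / 226527038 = -992915.03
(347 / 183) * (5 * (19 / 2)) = 32965 / 366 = 90.07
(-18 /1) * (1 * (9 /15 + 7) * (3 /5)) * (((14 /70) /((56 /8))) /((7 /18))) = -36936 /6125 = -6.03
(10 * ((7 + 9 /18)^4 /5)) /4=50625 /32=1582.03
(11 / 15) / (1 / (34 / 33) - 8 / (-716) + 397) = 66946 / 36331755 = 0.00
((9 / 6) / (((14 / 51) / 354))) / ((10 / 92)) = 622863 / 35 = 17796.09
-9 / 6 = -3 / 2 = -1.50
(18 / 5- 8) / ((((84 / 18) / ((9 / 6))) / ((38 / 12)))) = -627 / 140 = -4.48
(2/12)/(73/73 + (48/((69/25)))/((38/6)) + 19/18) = 1311/37769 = 0.03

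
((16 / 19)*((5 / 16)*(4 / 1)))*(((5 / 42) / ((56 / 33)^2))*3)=27225 / 208544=0.13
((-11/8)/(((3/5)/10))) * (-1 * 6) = 275/2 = 137.50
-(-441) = 441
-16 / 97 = -0.16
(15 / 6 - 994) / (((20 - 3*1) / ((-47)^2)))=-4380447 / 34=-128836.68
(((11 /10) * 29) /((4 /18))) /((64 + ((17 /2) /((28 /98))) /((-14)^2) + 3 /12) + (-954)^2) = 80388 /509701025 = 0.00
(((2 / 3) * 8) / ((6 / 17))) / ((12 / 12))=136 / 9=15.11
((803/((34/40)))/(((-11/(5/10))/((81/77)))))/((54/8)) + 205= 259585/1309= 198.31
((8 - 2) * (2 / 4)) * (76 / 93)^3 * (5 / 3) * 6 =4389760 / 268119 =16.37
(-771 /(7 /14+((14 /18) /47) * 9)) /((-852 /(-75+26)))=-591871 /8662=-68.33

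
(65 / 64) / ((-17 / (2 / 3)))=-65 / 1632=-0.04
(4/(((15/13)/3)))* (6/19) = 3.28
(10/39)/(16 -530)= -5/10023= -0.00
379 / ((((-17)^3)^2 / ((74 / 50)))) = 14023 / 603439225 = 0.00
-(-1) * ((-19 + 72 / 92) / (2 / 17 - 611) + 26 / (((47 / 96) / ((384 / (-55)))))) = -45783101153 / 123488035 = -370.75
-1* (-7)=7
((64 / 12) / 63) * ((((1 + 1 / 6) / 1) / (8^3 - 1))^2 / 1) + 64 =580136260 / 9064629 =64.00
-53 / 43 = -1.23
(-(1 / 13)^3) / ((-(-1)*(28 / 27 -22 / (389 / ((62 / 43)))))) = -451629 / 948067016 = -0.00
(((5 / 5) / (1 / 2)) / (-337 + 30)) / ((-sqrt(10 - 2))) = sqrt(2) / 614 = 0.00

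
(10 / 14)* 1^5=5 / 7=0.71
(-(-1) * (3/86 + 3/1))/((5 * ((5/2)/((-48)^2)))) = 601344/1075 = 559.39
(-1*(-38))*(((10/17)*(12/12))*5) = 1900/17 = 111.76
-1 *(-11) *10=110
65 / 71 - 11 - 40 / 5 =-1284 / 71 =-18.08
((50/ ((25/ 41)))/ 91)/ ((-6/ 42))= -82/ 13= -6.31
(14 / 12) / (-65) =-7 / 390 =-0.02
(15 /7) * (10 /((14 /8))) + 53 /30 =20597 /1470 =14.01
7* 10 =70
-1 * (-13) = 13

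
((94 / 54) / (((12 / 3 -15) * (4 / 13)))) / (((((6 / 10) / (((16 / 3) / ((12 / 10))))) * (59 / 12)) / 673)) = -82240600 / 157707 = -521.48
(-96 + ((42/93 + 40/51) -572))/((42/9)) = -142.88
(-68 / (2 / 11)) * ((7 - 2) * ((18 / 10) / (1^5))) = -3366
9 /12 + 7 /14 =5 /4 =1.25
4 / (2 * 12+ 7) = 4 / 31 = 0.13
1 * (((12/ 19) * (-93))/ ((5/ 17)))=-18972/ 95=-199.71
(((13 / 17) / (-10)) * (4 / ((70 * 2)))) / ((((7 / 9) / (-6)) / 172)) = 60372 / 20825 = 2.90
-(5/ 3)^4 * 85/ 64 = -53125/ 5184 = -10.25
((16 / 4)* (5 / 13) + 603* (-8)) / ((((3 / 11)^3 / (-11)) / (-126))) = -12850230008 / 39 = -329493077.13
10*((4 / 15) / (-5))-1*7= -113 / 15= -7.53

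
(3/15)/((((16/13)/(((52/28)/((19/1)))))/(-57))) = -507/560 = -0.91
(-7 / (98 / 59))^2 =3481 / 196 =17.76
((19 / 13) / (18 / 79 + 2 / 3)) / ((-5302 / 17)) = -76551 / 14612312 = -0.01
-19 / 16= -1.19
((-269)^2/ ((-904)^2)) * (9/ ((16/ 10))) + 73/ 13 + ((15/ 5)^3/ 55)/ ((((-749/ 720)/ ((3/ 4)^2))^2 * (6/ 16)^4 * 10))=3587037029182483/ 524477088239104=6.84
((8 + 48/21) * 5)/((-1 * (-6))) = 60/7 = 8.57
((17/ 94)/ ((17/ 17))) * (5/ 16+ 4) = 0.78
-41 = -41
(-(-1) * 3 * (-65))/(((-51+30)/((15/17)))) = 975/119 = 8.19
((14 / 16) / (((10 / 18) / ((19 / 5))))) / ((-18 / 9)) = -1197 / 400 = -2.99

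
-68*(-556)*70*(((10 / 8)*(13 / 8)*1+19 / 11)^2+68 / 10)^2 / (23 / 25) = 13900657324651980505 / 11034394624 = 1259757131.98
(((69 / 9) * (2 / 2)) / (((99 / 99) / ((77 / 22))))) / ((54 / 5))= 805 / 324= 2.48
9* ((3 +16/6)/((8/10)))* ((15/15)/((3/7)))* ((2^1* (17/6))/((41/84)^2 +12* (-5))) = -14.10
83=83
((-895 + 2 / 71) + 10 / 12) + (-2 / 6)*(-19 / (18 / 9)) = -63259 / 71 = -890.97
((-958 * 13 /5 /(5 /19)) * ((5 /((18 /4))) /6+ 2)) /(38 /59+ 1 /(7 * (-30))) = -11531731484 /356445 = -32352.06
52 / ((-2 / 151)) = -3926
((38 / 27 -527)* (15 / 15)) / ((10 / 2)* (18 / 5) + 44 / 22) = -14191 / 540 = -26.28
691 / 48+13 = 1315 / 48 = 27.40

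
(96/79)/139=96/10981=0.01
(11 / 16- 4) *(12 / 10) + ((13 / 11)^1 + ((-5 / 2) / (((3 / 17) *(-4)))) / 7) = -10567 / 4620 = -2.29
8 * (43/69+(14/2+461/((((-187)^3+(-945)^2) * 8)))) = 1033003705/16938534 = 60.99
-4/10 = -2/5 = -0.40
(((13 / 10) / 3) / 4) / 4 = 13 / 480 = 0.03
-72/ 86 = -36/ 43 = -0.84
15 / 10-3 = -3 / 2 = -1.50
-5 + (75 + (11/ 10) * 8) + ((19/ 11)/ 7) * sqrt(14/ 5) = 19 * sqrt(70)/ 385 + 394/ 5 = 79.21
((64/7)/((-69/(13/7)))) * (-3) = 832/1127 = 0.74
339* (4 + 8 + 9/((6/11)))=19323/2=9661.50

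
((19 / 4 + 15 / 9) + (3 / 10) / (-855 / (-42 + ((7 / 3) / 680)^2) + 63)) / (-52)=-207870488749 / 1683616539280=-0.12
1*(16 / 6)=2.67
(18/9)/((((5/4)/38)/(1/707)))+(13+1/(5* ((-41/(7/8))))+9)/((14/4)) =3693229/579740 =6.37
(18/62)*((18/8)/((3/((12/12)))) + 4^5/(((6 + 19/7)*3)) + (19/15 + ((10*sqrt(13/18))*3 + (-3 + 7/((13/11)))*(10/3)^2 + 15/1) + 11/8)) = 45*sqrt(26)/31 + 25704533/983320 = 33.54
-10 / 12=-5 / 6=-0.83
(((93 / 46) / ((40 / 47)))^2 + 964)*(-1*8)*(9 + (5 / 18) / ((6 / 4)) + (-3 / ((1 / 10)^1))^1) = 161463.55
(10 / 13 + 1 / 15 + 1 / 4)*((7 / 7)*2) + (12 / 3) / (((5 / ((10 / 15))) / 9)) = 2719 / 390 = 6.97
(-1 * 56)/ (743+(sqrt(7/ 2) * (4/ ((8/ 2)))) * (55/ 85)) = -24049424/ 319083475+10472 * sqrt(14)/ 319083475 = -0.08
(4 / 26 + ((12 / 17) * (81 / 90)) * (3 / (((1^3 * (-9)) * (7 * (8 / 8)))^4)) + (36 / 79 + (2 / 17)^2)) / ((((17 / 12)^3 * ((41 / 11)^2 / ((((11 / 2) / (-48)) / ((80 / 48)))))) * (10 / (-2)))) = 478937331228136 / 2207019608493097125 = 0.00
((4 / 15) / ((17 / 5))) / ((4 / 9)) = 3 / 17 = 0.18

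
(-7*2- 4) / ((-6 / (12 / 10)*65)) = 18 / 325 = 0.06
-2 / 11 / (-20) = 1 / 110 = 0.01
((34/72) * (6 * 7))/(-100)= -119/600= -0.20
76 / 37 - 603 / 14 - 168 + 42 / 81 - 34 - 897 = -15937031 / 13986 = -1139.50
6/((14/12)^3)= 3.78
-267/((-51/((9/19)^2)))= 7209/6137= 1.17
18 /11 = 1.64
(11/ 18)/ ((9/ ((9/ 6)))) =11/ 108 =0.10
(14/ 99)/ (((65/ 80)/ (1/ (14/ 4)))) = 64/ 1287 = 0.05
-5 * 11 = -55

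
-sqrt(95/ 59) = -sqrt(5605)/ 59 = -1.27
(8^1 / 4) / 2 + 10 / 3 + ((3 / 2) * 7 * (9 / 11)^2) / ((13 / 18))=66376 / 4719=14.07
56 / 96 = 7 / 12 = 0.58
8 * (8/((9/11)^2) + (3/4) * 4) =9688/81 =119.60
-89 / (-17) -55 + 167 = 1993 / 17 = 117.24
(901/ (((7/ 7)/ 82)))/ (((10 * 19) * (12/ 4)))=129.62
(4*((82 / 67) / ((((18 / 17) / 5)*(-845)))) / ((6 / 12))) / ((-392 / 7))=0.00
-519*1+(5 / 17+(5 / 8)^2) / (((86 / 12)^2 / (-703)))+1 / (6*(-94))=-37468513559 / 70912848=-528.37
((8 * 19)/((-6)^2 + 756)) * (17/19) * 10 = 1.72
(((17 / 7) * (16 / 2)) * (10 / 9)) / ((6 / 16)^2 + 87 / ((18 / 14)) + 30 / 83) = 0.32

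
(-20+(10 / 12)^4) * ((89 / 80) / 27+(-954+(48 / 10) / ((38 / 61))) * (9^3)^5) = 40451636659887397259646607 / 10637568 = 3802714742682481302.08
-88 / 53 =-1.66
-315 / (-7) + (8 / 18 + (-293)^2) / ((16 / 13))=10050865 / 144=69797.67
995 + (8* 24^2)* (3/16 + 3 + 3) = 29507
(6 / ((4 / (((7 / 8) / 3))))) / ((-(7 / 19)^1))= -19 / 16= -1.19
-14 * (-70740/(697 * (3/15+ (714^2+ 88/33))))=14855400/5329947151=0.00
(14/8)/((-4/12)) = -5.25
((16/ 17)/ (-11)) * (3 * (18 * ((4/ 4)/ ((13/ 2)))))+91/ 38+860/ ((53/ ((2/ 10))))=24133537/ 4896034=4.93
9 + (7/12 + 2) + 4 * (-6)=-149/12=-12.42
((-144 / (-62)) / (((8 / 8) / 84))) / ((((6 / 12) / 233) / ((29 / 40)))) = 10216584 / 155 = 65913.45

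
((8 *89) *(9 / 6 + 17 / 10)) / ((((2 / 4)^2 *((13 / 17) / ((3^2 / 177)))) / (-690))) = -320707584 / 767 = -418132.44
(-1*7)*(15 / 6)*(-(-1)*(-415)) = 14525 / 2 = 7262.50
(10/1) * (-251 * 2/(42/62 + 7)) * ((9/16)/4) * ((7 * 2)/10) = -70029/544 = -128.73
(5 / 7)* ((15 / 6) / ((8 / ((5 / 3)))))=125 / 336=0.37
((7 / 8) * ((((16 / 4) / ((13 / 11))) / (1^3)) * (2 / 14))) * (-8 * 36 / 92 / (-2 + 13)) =-36 / 299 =-0.12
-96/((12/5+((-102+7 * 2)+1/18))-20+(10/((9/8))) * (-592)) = 2880/161033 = 0.02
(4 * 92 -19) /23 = 349 /23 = 15.17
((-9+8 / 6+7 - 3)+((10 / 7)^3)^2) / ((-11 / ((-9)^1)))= 5117583 / 1294139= 3.95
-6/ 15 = -2/ 5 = -0.40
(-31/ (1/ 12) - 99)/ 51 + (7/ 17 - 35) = -745/ 17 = -43.82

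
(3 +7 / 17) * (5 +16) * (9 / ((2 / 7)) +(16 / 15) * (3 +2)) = 2639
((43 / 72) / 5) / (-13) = -43 / 4680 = -0.01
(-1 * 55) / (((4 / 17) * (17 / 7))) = -385 / 4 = -96.25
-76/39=-1.95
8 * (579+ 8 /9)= 41752 /9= 4639.11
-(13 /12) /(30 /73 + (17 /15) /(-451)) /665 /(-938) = 0.00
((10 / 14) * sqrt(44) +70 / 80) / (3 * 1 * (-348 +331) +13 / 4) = -40 * sqrt(11) / 1337 - 7 / 382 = -0.12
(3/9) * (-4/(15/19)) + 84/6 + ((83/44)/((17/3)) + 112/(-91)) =4994201/437580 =11.41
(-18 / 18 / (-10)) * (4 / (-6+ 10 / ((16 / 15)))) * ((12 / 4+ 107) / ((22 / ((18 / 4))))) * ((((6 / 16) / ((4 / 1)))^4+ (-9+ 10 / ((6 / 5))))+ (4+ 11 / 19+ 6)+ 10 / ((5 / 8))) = 1548751369 / 22413312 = 69.10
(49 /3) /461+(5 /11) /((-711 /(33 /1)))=522 /36419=0.01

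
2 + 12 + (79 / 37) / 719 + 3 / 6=771645 / 53206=14.50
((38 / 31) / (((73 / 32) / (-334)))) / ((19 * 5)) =-21376 / 11315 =-1.89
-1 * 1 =-1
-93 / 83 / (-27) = 31 / 747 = 0.04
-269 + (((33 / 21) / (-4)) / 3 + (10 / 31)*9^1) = -693257 / 2604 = -266.23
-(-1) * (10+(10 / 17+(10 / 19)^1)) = 3590 / 323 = 11.11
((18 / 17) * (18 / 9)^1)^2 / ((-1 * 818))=-648 / 118201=-0.01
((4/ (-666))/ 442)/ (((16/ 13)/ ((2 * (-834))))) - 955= -7208201/ 7548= -954.98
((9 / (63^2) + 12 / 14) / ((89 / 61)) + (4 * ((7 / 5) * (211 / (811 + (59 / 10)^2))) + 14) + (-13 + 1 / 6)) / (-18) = -2990313217 / 17072844012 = -0.18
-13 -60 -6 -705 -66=-850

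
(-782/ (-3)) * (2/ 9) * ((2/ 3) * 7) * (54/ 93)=43792/ 279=156.96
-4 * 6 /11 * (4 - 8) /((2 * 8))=6 /11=0.55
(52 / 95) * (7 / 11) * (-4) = -1456 / 1045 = -1.39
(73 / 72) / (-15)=-73 / 1080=-0.07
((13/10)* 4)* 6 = 156/5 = 31.20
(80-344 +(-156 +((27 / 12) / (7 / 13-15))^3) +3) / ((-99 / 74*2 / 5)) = 10935634156855 / 14033547264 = 779.25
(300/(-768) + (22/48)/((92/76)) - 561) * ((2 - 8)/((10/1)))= 2477429/7360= 336.61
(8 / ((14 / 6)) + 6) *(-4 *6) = -226.29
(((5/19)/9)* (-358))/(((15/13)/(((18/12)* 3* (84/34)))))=-32578/323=-100.86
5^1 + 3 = 8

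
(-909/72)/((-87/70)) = 3535/348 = 10.16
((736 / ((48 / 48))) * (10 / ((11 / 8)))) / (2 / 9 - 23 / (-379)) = 40167936 / 2123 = 18920.37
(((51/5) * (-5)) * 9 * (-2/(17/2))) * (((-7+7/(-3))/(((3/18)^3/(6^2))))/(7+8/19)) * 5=-248209920/47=-5281062.13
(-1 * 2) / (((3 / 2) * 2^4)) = -1 / 12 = -0.08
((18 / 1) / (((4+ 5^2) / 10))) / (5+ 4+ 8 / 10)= 900 / 1421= 0.63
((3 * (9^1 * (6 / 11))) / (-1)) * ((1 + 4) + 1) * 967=-939924 / 11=-85447.64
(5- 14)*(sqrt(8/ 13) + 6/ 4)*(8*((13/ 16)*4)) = -351- 36*sqrt(26) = -534.56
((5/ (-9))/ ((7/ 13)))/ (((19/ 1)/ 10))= -650/ 1197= -0.54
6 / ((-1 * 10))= -3 / 5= -0.60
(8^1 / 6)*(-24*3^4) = -2592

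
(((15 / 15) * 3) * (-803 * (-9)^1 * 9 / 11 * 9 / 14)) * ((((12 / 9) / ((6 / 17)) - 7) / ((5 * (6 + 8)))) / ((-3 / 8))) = 342954 / 245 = 1399.81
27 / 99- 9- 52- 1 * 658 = -7906 / 11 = -718.73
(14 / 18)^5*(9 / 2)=16807 / 13122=1.28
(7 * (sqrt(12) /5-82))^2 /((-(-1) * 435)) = 8237488 /10875-16072 * sqrt(3) /2175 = 744.67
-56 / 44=-14 / 11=-1.27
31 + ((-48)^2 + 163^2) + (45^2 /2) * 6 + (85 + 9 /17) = 596097 /17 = 35064.53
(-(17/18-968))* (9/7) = 17407/14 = 1243.36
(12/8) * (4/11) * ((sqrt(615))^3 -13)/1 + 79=791/11 + 3690 * sqrt(615)/11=8390.91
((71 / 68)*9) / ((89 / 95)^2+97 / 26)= 24990225 / 12255538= 2.04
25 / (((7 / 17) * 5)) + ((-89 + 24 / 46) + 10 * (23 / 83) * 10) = -649770 / 13363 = -48.62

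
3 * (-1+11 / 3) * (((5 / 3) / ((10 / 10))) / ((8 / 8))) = 40 / 3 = 13.33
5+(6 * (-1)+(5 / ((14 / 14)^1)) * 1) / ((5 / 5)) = 4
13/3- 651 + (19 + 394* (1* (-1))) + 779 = -728/3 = -242.67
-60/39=-20/13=-1.54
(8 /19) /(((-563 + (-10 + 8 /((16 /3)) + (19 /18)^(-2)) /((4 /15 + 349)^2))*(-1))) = 8343924784 /11156871661831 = 0.00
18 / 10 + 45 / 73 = 882 / 365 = 2.42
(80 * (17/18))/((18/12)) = 1360/27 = 50.37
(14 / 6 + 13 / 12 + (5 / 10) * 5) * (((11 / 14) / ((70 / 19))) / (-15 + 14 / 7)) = -14839 / 152880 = -0.10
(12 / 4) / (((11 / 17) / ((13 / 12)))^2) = 8.41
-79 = -79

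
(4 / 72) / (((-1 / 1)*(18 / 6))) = -1 / 54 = -0.02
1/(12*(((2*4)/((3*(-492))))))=-123/8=-15.38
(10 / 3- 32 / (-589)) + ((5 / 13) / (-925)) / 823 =11848177823 / 3497449605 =3.39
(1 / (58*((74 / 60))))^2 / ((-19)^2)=225 / 415629769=0.00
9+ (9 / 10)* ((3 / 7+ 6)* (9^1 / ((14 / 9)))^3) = 43392465 / 38416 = 1129.54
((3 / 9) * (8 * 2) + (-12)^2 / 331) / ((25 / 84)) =160384 / 8275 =19.38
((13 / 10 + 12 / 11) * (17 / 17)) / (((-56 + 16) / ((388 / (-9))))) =25511 / 9900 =2.58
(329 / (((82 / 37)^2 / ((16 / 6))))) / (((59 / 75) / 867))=19524883350 / 99179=196865.10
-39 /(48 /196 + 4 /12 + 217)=-5733 /31984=-0.18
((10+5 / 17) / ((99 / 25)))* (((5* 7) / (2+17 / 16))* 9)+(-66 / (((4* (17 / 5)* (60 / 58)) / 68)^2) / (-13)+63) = 6548855 / 14586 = 448.98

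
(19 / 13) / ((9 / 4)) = 76 / 117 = 0.65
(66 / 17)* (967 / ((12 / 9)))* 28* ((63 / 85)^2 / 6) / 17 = 886583313 / 2088025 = 424.60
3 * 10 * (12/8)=45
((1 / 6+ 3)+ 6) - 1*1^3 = 49 / 6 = 8.17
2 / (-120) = -1 / 60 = -0.02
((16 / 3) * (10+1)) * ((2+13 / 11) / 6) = 31.11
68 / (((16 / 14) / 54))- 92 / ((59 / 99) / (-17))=344403 / 59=5837.34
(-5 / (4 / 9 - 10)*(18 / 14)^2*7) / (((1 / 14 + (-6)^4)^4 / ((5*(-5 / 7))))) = -285768 / 37289480474809415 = -0.00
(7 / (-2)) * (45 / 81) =-35 / 18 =-1.94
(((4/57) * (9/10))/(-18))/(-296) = 1/84360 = 0.00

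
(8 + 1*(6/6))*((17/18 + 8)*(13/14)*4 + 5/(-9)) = 294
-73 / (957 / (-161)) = 11753 / 957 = 12.28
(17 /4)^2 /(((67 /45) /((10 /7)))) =65025 /3752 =17.33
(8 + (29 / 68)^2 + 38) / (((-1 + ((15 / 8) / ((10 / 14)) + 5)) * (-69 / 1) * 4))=-213545 / 8454984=-0.03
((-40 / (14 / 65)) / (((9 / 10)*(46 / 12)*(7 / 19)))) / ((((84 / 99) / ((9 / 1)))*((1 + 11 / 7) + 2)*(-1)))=3056625 / 9016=339.02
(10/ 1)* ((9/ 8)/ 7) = 45/ 28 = 1.61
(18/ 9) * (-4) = -8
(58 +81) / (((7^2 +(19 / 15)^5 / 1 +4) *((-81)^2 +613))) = 105553125 / 306494615476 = 0.00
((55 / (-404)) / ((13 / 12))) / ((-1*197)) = 165 / 258661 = 0.00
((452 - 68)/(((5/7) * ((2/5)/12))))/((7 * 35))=2304/35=65.83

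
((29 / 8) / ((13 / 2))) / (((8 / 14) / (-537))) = -109011 / 208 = -524.09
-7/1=-7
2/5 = 0.40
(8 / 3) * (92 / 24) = 92 / 9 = 10.22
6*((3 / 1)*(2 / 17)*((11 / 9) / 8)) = 11 / 34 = 0.32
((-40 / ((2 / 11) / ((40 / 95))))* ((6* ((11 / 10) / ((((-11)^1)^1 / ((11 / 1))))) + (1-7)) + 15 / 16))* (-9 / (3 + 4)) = -184734 / 133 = -1388.98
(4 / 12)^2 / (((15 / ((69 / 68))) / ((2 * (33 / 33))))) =0.02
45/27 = 5/3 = 1.67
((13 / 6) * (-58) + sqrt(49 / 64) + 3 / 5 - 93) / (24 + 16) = -26063 / 4800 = -5.43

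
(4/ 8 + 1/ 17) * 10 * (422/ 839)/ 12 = 20045/ 85578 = 0.23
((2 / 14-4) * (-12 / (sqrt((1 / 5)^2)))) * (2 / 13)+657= 63027 / 91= 692.60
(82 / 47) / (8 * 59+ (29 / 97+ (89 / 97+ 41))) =0.00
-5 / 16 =-0.31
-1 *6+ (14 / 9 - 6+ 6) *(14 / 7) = -26 / 9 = -2.89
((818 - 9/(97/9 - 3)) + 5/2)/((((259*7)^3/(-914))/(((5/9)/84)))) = -4368463/5256080370954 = -0.00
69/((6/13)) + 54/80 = 150.18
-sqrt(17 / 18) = -sqrt(34) / 6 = -0.97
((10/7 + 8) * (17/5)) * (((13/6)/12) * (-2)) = -2431/210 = -11.58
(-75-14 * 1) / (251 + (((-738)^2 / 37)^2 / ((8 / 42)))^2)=-166800329 / 2425322531325284440786907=-0.00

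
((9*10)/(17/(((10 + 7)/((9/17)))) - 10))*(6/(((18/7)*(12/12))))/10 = -51/23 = -2.22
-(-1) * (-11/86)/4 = -11/344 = -0.03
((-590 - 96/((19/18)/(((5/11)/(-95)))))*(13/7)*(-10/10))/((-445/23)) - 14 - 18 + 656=7018663522/12369665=567.41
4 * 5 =20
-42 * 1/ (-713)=42/ 713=0.06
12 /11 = 1.09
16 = 16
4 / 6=2 / 3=0.67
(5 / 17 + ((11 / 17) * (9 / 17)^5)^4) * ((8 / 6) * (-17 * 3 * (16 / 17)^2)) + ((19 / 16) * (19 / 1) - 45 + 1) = -3615071363152139897365982294166855 / 92330038597574438063033119856912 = -39.15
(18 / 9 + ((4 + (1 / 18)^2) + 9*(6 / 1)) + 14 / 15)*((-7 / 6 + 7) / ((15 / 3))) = 691019 / 9720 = 71.09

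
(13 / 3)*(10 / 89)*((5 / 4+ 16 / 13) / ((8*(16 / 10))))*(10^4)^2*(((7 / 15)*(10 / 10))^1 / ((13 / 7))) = 8230468750 / 3471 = 2371209.67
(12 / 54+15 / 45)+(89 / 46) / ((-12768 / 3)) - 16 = -27213665 / 1761984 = -15.44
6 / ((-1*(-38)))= 3 / 19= 0.16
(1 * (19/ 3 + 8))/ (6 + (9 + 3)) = 43/ 54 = 0.80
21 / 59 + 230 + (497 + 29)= 756.36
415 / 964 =0.43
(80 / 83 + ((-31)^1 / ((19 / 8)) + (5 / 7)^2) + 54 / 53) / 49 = -43246941 / 200677981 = -0.22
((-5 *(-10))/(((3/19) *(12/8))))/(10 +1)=1900/99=19.19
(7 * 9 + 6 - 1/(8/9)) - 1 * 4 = 511/8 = 63.88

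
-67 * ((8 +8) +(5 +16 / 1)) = -2479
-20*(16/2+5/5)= -180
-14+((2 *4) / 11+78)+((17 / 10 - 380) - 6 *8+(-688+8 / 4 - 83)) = -124363 / 110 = -1130.57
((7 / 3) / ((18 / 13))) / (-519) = -91 / 28026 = -0.00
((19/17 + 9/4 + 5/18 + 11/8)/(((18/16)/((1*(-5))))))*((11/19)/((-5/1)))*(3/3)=67595/26163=2.58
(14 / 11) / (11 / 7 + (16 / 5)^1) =490 / 1837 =0.27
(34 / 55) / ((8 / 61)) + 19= 5217 / 220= 23.71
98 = 98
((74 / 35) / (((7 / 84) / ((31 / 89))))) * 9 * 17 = 4211784 / 3115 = 1352.10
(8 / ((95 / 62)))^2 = 246016 / 9025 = 27.26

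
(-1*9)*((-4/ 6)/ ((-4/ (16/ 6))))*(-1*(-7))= -28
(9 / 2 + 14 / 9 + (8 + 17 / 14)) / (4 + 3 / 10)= 3.55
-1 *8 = -8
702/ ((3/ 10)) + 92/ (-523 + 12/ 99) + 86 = 41857594/ 17255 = 2425.82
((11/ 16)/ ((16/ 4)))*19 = 209/ 64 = 3.27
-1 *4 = -4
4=4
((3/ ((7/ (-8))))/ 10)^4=0.01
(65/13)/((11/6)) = 30/11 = 2.73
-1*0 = 0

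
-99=-99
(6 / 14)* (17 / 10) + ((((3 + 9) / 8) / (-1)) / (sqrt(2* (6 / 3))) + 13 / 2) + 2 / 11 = 10257 / 1540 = 6.66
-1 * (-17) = 17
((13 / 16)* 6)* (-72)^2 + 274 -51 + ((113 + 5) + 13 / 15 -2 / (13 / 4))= 4994584 / 195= 25613.25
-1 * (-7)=7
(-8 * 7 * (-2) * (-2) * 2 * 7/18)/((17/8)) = -12544/153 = -81.99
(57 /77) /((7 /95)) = 5415 /539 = 10.05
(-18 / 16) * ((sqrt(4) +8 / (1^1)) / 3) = -15 / 4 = -3.75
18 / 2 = 9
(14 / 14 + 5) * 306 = 1836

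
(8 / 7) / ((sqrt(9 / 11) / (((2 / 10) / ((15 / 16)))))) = 128 * sqrt(11) / 1575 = 0.27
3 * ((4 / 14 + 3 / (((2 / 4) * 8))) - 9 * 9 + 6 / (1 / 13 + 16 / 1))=-1397301 / 5852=-238.77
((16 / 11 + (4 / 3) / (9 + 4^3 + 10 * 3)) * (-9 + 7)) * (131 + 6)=-1366712 / 3399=-402.09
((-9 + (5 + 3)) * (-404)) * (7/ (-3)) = -2828/ 3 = -942.67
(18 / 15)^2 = 36 / 25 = 1.44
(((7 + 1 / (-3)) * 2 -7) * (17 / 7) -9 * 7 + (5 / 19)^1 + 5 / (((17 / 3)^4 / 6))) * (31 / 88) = -48891951475 / 2932589352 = -16.67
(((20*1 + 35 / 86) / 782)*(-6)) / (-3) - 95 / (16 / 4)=-23.70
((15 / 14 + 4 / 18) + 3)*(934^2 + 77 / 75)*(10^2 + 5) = 35395886357 / 90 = 393287626.19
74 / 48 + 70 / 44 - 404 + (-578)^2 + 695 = 88275827 / 264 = 334378.13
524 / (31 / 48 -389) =-25152 / 18641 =-1.35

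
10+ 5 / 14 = 145 / 14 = 10.36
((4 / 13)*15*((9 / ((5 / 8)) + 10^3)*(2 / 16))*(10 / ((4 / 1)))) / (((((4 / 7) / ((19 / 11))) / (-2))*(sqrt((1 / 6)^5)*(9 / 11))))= -5059320*sqrt(6) / 13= -953288.65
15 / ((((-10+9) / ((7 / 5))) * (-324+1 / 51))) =1071 / 16523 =0.06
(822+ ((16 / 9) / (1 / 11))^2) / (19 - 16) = 97558 / 243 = 401.47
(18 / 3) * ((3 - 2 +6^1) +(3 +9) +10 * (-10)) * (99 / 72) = -2673 / 4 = -668.25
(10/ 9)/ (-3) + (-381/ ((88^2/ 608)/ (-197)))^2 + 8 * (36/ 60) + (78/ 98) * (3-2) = 13453011686292523/ 387400860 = 34726334.08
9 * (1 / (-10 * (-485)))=9 / 4850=0.00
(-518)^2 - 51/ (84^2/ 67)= 631096909/ 2352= 268323.52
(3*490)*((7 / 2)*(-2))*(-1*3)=30870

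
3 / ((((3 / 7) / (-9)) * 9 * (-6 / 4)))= 14 / 3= 4.67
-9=-9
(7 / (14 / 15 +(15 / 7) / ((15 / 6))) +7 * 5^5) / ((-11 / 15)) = -61698525 / 2068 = -29834.88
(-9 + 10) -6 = -5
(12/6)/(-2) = -1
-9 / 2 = -4.50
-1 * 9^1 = -9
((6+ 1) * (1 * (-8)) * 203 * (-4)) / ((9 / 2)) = 90944 / 9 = 10104.89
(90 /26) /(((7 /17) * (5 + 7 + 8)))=153 /364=0.42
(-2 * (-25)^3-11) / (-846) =-3471 / 94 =-36.93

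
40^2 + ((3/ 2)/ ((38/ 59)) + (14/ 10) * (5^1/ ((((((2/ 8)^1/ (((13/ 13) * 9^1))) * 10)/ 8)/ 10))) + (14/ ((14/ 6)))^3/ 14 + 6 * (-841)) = -751313/ 532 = -1412.24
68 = 68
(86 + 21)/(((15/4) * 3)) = 428/45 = 9.51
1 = 1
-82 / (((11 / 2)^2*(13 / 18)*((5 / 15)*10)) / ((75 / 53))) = -132840 / 83369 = -1.59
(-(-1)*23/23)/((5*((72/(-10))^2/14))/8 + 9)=35/396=0.09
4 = 4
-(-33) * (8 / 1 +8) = 528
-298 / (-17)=298 / 17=17.53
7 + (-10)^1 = -3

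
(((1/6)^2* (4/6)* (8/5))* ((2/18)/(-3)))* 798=-1064/1215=-0.88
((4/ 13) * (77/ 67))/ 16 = 77/ 3484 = 0.02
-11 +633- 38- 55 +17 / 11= 5836 / 11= 530.55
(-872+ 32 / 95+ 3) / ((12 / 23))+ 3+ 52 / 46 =-1660.81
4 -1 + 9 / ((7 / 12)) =129 / 7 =18.43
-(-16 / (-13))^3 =-4096 / 2197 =-1.86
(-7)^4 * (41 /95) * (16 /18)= 921.09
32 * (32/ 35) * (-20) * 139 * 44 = -3578733.71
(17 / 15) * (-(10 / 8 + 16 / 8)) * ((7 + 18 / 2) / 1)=-884 / 15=-58.93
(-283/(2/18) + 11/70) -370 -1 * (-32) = -201939/70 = -2884.84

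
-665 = -665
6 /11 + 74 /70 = 617 /385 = 1.60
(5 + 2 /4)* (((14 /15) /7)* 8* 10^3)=17600 /3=5866.67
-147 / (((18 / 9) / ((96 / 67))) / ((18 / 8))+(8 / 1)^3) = -2268 / 7909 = -0.29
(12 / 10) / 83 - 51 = -21159 / 415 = -50.99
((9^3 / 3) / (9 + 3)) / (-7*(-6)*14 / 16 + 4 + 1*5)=0.44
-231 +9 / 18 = -461 / 2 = -230.50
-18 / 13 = -1.38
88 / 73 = 1.21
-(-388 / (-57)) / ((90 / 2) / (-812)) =315056 / 2565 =122.83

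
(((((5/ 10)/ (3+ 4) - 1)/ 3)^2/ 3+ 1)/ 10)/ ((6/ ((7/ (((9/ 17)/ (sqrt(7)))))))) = 92837 * sqrt(7)/ 408240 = 0.60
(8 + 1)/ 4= 9/ 4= 2.25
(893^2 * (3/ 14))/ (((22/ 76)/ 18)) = 818182674/ 77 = 10625749.01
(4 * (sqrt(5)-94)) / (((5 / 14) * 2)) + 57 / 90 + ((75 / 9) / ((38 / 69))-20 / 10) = -146101 / 285 + 28 * sqrt(5) / 5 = -500.11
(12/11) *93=1116/11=101.45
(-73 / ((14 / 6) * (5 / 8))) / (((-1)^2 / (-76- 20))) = 168192 / 35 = 4805.49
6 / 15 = 0.40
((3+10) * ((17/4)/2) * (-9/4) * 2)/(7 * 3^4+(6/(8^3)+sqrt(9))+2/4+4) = -10608/49025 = -0.22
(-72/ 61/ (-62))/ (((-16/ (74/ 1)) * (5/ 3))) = -999/ 18910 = -0.05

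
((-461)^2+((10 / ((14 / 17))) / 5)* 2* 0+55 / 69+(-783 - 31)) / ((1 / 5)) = 73039190 / 69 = 1058538.99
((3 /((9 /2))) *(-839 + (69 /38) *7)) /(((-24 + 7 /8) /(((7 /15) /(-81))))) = -1758344 /12812175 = -0.14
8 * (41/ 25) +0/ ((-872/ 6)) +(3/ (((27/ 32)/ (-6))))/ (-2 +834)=12767/ 975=13.09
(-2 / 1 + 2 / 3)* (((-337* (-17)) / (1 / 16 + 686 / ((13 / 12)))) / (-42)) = 0.29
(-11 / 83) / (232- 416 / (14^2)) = -0.00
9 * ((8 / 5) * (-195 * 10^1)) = -28080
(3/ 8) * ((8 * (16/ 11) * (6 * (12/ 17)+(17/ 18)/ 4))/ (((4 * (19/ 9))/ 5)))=82095/ 7106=11.55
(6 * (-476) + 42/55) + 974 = -103468/55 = -1881.24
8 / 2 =4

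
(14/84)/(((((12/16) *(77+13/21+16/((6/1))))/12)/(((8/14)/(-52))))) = -0.00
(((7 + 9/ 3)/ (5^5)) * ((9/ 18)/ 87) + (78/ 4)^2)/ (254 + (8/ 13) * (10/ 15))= 1075156927/ 719345000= 1.49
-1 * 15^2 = -225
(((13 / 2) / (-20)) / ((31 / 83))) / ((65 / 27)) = -2241 / 6200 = -0.36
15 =15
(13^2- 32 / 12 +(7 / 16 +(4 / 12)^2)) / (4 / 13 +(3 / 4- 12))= -312403 / 20484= -15.25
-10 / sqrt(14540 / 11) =-sqrt(39985) / 727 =-0.28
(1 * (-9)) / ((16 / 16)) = -9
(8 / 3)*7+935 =2861 / 3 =953.67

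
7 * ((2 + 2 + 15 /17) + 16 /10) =3857 /85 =45.38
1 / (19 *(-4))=-1 / 76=-0.01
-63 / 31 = -2.03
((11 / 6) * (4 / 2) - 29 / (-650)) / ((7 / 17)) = 123029 / 13650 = 9.01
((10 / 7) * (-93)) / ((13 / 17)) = -173.74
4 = 4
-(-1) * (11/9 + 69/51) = 394/153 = 2.58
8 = 8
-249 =-249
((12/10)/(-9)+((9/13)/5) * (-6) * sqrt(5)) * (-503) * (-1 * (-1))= 1006/15+27162 * sqrt(5)/65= 1001.47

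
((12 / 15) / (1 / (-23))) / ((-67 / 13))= 1196 / 335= 3.57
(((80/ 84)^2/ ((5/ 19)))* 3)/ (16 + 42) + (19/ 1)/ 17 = 1.30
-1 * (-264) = 264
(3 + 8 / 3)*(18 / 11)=102 / 11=9.27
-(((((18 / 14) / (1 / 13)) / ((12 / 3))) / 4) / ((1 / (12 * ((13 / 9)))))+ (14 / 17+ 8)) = -12819 / 476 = -26.93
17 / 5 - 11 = -38 / 5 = -7.60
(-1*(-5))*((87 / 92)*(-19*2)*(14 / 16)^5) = -138909855 / 1507328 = -92.16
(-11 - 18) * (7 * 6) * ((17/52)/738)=-3451/6396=-0.54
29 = 29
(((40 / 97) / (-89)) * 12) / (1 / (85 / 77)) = -40800 / 664741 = -0.06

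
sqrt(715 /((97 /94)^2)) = 94 * sqrt(715) /97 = 25.91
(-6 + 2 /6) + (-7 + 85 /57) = -637 /57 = -11.18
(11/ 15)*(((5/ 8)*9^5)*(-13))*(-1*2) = 2814669/ 4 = 703667.25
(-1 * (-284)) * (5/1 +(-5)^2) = 8520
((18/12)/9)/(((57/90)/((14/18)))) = 35/171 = 0.20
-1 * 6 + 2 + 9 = 5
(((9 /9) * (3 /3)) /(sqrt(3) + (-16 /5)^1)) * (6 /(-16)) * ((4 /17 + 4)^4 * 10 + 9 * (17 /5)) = 829.78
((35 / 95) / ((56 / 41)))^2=1681 / 23104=0.07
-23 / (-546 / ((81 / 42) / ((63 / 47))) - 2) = 1081 / 17930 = 0.06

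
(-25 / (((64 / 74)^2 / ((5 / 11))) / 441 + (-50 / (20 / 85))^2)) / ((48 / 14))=-176087625 / 1090485596362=-0.00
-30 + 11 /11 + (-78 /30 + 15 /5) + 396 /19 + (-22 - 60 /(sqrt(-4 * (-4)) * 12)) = -11783 /380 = -31.01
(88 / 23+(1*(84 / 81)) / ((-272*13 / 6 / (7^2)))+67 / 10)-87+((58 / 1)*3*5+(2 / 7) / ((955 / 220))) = 242668872059 / 305818695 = 793.51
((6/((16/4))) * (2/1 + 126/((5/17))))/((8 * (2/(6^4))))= 261468/5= 52293.60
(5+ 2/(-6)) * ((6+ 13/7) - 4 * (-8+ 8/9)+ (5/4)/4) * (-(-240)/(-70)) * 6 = -73814/21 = -3514.95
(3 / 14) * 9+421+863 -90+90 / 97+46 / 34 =27661861 / 23086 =1198.21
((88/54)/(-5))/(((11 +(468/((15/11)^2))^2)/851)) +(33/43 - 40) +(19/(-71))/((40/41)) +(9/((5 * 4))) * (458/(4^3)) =-6891736566992477/189902506700160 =-36.29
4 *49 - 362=-166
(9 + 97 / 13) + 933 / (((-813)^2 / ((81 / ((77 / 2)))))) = 1210379120 / 73514441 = 16.46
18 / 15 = 6 / 5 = 1.20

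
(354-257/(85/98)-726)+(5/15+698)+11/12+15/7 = 78747/2380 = 33.09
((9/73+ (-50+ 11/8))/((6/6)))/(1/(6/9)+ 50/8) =-28325/4526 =-6.26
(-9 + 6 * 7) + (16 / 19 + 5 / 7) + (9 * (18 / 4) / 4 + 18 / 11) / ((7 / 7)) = 542103 / 11704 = 46.32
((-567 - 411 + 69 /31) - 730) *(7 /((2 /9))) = -3331377 /62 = -53731.89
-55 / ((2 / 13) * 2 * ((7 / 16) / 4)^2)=-732160 / 49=-14942.04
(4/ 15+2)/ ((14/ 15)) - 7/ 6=53/ 42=1.26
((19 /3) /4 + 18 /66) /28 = 0.07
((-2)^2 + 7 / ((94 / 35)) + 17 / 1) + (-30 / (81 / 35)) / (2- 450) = 959783 / 40608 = 23.64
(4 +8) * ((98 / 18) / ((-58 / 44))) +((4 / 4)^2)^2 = -48.56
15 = 15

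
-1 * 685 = -685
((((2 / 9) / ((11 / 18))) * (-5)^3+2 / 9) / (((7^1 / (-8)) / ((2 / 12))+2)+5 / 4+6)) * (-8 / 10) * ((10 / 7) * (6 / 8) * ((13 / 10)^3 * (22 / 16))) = 4919083 / 168000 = 29.28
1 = 1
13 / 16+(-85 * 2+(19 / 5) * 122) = 23553 / 80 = 294.41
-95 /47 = -2.02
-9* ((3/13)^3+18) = -356157/2197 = -162.11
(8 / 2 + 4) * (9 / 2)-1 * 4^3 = -28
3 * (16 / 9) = 16 / 3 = 5.33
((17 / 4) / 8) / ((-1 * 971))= -17 / 31072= -0.00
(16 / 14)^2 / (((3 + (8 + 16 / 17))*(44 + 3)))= 1088 / 467509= 0.00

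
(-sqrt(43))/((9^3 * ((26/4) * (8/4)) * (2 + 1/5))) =-5 * sqrt(43)/104247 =-0.00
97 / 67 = 1.45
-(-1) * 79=79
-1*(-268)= 268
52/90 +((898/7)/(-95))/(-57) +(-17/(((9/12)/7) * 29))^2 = 2920308796/95634315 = 30.54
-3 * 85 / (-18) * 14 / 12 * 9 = 595 / 4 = 148.75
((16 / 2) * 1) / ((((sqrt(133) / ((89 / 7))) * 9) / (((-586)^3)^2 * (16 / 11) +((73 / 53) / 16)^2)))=13821848716596868115674049 * sqrt(133) / 2761629024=57720039191702667.85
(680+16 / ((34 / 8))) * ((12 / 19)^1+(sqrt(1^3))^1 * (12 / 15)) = 92992 / 95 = 978.86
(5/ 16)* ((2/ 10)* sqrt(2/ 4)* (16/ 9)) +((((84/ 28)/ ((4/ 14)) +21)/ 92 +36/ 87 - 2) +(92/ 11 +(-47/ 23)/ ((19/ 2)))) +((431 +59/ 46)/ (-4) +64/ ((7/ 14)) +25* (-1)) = sqrt(2)/ 18 +1022697/ 557612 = 1.91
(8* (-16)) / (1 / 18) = -2304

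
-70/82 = -35/41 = -0.85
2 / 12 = 1 / 6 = 0.17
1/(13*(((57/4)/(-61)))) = -0.33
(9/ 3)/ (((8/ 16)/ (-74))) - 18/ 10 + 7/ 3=-6652/ 15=-443.47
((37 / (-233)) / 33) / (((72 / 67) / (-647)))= 1603913 / 553608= 2.90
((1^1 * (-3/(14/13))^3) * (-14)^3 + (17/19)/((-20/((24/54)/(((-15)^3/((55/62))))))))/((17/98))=104004343793413/304144875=341956.59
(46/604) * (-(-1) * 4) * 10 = 460/151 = 3.05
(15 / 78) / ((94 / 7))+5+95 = 244435 / 2444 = 100.01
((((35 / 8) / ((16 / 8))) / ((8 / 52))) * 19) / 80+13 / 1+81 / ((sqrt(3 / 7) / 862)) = 8385 / 512+23274 * sqrt(21) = 106671.24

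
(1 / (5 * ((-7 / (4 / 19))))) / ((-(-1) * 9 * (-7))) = 4 / 41895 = 0.00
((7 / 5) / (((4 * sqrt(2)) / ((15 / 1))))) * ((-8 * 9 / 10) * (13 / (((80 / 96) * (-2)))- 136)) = 135891 * sqrt(2) / 50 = 3843.58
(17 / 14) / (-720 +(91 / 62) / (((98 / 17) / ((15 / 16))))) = -16864 / 9996045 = -0.00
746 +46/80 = 29863/40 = 746.58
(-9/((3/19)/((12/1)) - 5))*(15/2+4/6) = 5586/379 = 14.74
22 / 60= 11 / 30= 0.37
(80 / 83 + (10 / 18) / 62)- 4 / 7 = 130129 / 324198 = 0.40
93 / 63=31 / 21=1.48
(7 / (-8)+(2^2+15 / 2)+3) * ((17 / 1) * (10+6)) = 3706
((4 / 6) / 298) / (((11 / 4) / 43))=0.03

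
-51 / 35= -1.46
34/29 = 1.17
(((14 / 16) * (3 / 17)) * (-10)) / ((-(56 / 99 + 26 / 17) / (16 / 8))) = 10395 / 7052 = 1.47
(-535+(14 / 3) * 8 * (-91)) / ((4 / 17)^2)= -3409333 / 48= -71027.77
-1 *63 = -63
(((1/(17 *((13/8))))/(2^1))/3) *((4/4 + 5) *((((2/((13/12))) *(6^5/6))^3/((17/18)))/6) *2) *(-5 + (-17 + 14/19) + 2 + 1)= -501209670598262784/156828451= -3195910355.57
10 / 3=3.33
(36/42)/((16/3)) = 9/56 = 0.16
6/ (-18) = -1/ 3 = -0.33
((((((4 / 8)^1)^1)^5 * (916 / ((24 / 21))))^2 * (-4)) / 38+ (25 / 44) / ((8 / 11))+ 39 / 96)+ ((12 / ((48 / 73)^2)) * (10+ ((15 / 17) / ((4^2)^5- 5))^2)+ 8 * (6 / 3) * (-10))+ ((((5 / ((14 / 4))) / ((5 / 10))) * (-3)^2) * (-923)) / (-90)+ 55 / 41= 3382812906114817672258435 / 10645847293512662611968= 317.76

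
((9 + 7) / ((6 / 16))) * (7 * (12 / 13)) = 275.69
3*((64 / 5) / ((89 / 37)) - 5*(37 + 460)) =-3310371 / 445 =-7439.04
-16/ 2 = -8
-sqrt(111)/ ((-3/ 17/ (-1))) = -17 * sqrt(111)/ 3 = -59.70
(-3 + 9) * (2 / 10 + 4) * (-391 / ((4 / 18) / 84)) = -18622548 / 5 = -3724509.60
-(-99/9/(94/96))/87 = 176/1363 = 0.13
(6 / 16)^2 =9 / 64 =0.14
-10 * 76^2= -57760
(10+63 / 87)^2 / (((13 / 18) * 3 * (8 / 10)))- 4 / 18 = 13013603 / 196794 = 66.13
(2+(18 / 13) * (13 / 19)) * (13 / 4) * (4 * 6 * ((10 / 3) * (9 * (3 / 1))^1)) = 393120 / 19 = 20690.53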